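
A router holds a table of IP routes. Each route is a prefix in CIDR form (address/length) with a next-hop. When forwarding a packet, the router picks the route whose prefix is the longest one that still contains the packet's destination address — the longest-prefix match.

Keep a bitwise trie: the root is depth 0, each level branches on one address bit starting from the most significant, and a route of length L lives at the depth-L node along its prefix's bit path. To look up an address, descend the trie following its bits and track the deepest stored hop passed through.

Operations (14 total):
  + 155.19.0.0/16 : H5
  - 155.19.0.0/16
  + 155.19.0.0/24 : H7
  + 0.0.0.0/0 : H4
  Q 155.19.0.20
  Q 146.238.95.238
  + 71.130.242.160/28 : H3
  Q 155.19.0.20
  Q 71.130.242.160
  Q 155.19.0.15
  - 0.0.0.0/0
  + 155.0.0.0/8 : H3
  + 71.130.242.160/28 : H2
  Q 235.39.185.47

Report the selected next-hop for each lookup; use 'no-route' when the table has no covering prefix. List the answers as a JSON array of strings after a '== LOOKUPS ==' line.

Process each operation:
  + 155.19.0.0/16 (H5) depth=16
  - 155.19.0.0/16 clear@16
  + 155.19.0.0/24 (H7) depth=24
  + 0.0.0.0/0 (H4) depth=0
  lookup 155.19.0.20: bits 100110110001001100000000 walk d0:H4→d1:-→d2:-→d3:-→d4:-→d5:-→d6:-→d7:-→d8:-→d9:-→d10:-→d11:-→d12:-→d13:-→d14:-→d15:-→d16:-→d17:-→d18:-→d19:-→d20:-→d21:-→d22:-→d23:-→d24:H7 -> H7
  lookup 146.238.95.238: bits 1001 walk d0:H4→d1:-→d2:-→d3:-→d4:- -> H4
  + 71.130.242.160/28 (H3) depth=28
  lookup 155.19.0.20: bits 100110110001001100000000 walk d0:H4→d1:-→d2:-→d3:-→d4:-→d5:-→d6:-→d7:-→d8:-→d9:-→d10:-→d11:-→d12:-→d13:-→d14:-→d15:-→d16:-→d17:-→d18:-→d19:-→d20:-→d21:-→d22:-→d23:-→d24:H7 -> H7
  lookup 71.130.242.160: bits 0100011110000010111100101010 walk d0:H4→d1:-→d2:-→d3:-→d4:-→d5:-→d6:-→d7:-→d8:-→d9:-→d10:-→d11:-→d12:-→d13:-→d14:-→d15:-→d16:-→d17:-→d18:-→d19:-→d20:-→d21:-→d22:-→d23:-→d24:-→d25:-→d26:-→d27:-→d28:H3 -> H3
  lookup 155.19.0.15: bits 100110110001001100000000 walk d0:H4→d1:-→d2:-→d3:-→d4:-→d5:-→d6:-→d7:-→d8:-→d9:-→d10:-→d11:-→d12:-→d13:-→d14:-→d15:-→d16:-→d17:-→d18:-→d19:-→d20:-→d21:-→d22:-→d23:-→d24:H7 -> H7
  - 0.0.0.0/0 clear@0
  + 155.0.0.0/8 (H3) depth=8
  + 71.130.242.160/28 (H2) depth=28
  lookup 235.39.185.47: bits 1 walk d0:-→d1:- -> no-route

== LOOKUPS ==
["H7","H4","H7","H3","H7","no-route"]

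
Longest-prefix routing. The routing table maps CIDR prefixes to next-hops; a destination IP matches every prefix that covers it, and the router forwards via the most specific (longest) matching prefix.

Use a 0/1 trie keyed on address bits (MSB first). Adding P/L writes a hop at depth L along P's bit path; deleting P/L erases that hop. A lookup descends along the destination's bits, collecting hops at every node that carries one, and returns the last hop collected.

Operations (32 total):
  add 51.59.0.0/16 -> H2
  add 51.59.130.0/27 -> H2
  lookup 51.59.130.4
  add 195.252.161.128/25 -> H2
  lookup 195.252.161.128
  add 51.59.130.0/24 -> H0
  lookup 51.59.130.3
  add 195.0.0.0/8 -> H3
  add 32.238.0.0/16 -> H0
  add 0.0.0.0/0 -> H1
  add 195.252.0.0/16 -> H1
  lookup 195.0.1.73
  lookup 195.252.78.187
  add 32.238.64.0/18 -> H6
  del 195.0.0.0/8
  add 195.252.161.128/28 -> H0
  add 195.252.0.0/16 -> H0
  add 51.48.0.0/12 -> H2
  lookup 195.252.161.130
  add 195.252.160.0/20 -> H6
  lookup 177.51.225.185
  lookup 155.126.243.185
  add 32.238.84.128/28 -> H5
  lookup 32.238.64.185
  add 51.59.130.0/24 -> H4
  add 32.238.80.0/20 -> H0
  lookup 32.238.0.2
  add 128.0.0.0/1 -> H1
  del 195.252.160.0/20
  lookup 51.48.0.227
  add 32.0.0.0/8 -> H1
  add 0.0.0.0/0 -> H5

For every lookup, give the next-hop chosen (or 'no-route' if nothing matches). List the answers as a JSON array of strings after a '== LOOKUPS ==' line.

Process each operation:
  + 51.59.0.0/16 (H2) depth=16
  + 51.59.130.0/27 (H2) depth=27
  ? 51.59.130.4  path d0:-→d1:-→d2:-→d3:-→d4:-→d5:-→d6:-→d7:-→d8:-→d9:-→d10:-→d11:-→d12:-→d13:-→d14:-→d15:-→d16:H2→d17:-→d18:-→d19:-→d20:-→d21:-→d22:-→d23:-→d24:-→d25:-→d26:-→d27:H2  best=H2
  + 195.252.161.128/25 (H2) depth=25
  ? 195.252.161.128  path d0:-→d1:-→d2:-→d3:-→d4:-→d5:-→d6:-→d7:-→d8:-→d9:-→d10:-→d11:-→d12:-→d13:-→d14:-→d15:-→d16:-→d17:-→d18:-→d19:-→d20:-→d21:-→d22:-→d23:-→d24:-→d25:H2  best=H2
  + 51.59.130.0/24 (H0) depth=24
  ? 51.59.130.3  path d0:-→d1:-→d2:-→d3:-→d4:-→d5:-→d6:-→d7:-→d8:-→d9:-→d10:-→d11:-→d12:-→d13:-→d14:-→d15:-→d16:H2→d17:-→d18:-→d19:-→d20:-→d21:-→d22:-→d23:-→d24:H0→d25:-→d26:-→d27:H2  best=H2
  + 195.0.0.0/8 (H3) depth=8
  + 32.238.0.0/16 (H0) depth=16
  + 0.0.0.0/0 (H1) depth=0
  + 195.252.0.0/16 (H1) depth=16
  ? 195.0.1.73  path d0:H1→d1:-→d2:-→d3:-→d4:-→d5:-→d6:-→d7:-→d8:H3  best=H3
  ? 195.252.78.187  path d0:H1→d1:-→d2:-→d3:-→d4:-→d5:-→d6:-→d7:-→d8:H3→d9:-→d10:-→d11:-→d12:-→d13:-→d14:-→d15:-→d16:H1  best=H1
  + 32.238.64.0/18 (H6) depth=18
  del 195.0.0.0/8 (clear depth 8)
  + 195.252.161.128/28 (H0) depth=28
  + 195.252.0.0/16 (H0) depth=16
  + 51.48.0.0/12 (H2) depth=12
  ? 195.252.161.130  path d0:H1→d1:-→d2:-→d3:-→d4:-→d5:-→d6:-→d7:-→d8:-→d9:-→d10:-→d11:-→d12:-→d13:-→d14:-→d15:-→d16:H0→d17:-→d18:-→d19:-→d20:-→d21:-→d22:-→d23:-→d24:-→d25:H2→d26:-→d27:-→d28:H0  best=H0
  + 195.252.160.0/20 (H6) depth=20
  ? 177.51.225.185  path d0:H1→d1:-  best=H1
  ? 155.126.243.185  path d0:H1→d1:-  best=H1
  + 32.238.84.128/28 (H5) depth=28
  ? 32.238.64.185  path d0:H1→d1:-→d2:-→d3:-→d4:-→d5:-→d6:-→d7:-→d8:-→d9:-→d10:-→d11:-→d12:-→d13:-→d14:-→d15:-→d16:H0→d17:-→d18:H6→d19:-  best=H6
  + 51.59.130.0/24 (H4) depth=24
  + 32.238.80.0/20 (H0) depth=20
  ? 32.238.0.2  path d0:H1→d1:-→d2:-→d3:-→d4:-→d5:-→d6:-→d7:-→d8:-→d9:-→d10:-→d11:-→d12:-→d13:-→d14:-→d15:-→d16:H0→d17:-  best=H0
  + 128.0.0.0/1 (H1) depth=1
  del 195.252.160.0/20 (clear depth 20)
  ? 51.48.0.227  path d0:H1→d1:-→d2:-→d3:-→d4:-→d5:-→d6:-→d7:-→d8:-→d9:-→d10:-→d11:-→d12:H2  best=H2
  + 32.0.0.0/8 (H1) depth=8
  + 0.0.0.0/0 (H5) depth=0

== LOOKUPS ==
["H2","H2","H2","H3","H1","H0","H1","H1","H6","H0","H2"]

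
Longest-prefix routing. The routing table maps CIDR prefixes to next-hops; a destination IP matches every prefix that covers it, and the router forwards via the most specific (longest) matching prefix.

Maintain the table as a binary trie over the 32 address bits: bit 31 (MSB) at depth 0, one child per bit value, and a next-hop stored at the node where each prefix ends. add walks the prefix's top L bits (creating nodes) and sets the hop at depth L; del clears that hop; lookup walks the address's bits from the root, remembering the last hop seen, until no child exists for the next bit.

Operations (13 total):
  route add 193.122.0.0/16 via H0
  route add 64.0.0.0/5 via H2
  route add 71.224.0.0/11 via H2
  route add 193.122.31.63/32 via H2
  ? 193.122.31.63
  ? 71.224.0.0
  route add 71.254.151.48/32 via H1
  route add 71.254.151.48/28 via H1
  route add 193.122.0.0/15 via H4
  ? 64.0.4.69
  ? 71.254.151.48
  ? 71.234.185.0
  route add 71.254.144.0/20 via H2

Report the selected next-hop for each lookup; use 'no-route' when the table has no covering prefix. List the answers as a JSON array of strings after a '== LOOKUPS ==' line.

Apply in order:
  + 193.122.0.0/16 (H0) depth=16
  + 64.0.0.0/5 (H2) depth=5
  + 71.224.0.0/11 (H2) depth=11
  + 193.122.31.63/32 (H2) depth=32
  lookup 193.122.31.63: bits 11000001011110100001111100111111 walk d0:-→d1:-→d2:-→d3:-→d4:-→d5:-→d6:-→d7:-→d8:-→d9:-→d10:-→d11:-→d12:-→d13:-→d14:-→d15:-→d16:H0→d17:-→d18:-→d19:-→d20:-→d21:-→d22:-→d23:-→d24:-→d25:-→d26:-→d27:-→d28:-→d29:-→d30:-→d31:-→d32:H2 -> H2
  lookup 71.224.0.0: bits 01000111111 walk d0:-→d1:-→d2:-→d3:-→d4:-→d5:H2→d6:-→d7:-→d8:-→d9:-→d10:-→d11:H2 -> H2
  + 71.254.151.48/32 (H1) depth=32
  + 71.254.151.48/28 (H1) depth=28
  + 193.122.0.0/15 (H4) depth=15
  lookup 64.0.4.69: bits 01000 walk d0:-→d1:-→d2:-→d3:-→d4:-→d5:H2 -> H2
  lookup 71.254.151.48: bits 01000111111111101001011100110000 walk d0:-→d1:-→d2:-→d3:-→d4:-→d5:H2→d6:-→d7:-→d8:-→d9:-→d10:-→d11:H2→d12:-→d13:-→d14:-→d15:-→d16:-→d17:-→d18:-→d19:-→d20:-→d21:-→d22:-→d23:-→d24:-→d25:-→d26:-→d27:-→d28:H1→d29:-→d30:-→d31:-→d32:H1 -> H1
  lookup 71.234.185.0: bits 01000111111 walk d0:-→d1:-→d2:-→d3:-→d4:-→d5:H2→d6:-→d7:-→d8:-→d9:-→d10:-→d11:H2 -> H2
  + 71.254.144.0/20 (H2) depth=20

== LOOKUPS ==
["H2","H2","H2","H1","H2"]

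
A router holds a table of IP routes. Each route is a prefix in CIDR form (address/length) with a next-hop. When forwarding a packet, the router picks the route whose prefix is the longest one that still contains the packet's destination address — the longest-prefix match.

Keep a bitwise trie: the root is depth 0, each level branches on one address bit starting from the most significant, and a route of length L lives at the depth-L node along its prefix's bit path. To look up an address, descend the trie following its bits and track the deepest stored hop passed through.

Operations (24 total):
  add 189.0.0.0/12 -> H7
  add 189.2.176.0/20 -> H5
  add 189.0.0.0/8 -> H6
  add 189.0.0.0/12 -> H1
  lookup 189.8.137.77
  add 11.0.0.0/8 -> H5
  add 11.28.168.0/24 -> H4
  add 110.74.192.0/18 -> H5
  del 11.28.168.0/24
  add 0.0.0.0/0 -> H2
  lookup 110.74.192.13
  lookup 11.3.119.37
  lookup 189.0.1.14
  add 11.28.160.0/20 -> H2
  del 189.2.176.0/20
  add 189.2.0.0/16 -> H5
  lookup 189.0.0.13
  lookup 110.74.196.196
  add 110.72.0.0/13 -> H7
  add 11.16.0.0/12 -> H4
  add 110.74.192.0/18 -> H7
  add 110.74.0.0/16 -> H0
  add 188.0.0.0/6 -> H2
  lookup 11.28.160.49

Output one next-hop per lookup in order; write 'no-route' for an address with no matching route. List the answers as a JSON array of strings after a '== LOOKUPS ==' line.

Process each operation:
  + 189.0.0.0/12 (H7) depth=12
  + 189.2.176.0/20 (H5) depth=20
  + 189.0.0.0/8 (H6) depth=8
  + 189.0.0.0/12 (H1) depth=12
  Q 189.8.137.77: descend 101111010000 ; hops seen [H6,H1] ; pick H1
  + 11.0.0.0/8 (H5) depth=8
  + 11.28.168.0/24 (H4) depth=24
  + 110.74.192.0/18 (H5) depth=18
  - 11.28.168.0/24 clear@24
  + 0.0.0.0/0 (H2) depth=0
  Q 110.74.192.13: descend 011011100100101011 ; hops seen [H2,H5] ; pick H5
  Q 11.3.119.37: descend 00001011000 ; hops seen [H2,H5] ; pick H5
  Q 189.0.1.14: descend 10111101000000 ; hops seen [H2,H6,H1] ; pick H1
  + 11.28.160.0/20 (H2) depth=20
  - 189.2.176.0/20 clear@20
  + 189.2.0.0/16 (H5) depth=16
  Q 189.0.0.13: descend 10111101000000 ; hops seen [H2,H6,H1] ; pick H1
  Q 110.74.196.196: descend 011011100100101011 ; hops seen [H2,H5] ; pick H5
  + 110.72.0.0/13 (H7) depth=13
  + 11.16.0.0/12 (H4) depth=12
  + 110.74.192.0/18 (H7) depth=18
  + 110.74.0.0/16 (H0) depth=16
  + 188.0.0.0/6 (H2) depth=6
  Q 11.28.160.49: descend 00001011000111001010 ; hops seen [H2,H5,H4,H2] ; pick H2

== LOOKUPS ==
["H1","H5","H5","H1","H1","H5","H2"]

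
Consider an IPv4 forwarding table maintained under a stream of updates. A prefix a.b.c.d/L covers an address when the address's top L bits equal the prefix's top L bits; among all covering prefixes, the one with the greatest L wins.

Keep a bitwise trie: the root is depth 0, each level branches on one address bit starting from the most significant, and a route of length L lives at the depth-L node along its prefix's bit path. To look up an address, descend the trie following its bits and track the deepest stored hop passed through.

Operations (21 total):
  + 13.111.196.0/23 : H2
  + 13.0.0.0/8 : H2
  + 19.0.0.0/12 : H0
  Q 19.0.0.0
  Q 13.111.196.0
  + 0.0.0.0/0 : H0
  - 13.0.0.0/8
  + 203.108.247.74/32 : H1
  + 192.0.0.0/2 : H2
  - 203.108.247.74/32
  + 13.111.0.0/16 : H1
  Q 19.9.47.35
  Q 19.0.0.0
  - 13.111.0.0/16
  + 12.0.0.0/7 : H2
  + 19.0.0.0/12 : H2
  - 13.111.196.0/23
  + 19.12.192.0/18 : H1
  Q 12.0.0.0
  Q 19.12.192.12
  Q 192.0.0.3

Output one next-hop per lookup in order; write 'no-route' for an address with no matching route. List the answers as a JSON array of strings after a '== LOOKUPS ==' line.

Trace:
  add 13.111.196.0/23 -> H2 at depth 23
  add 13.0.0.0/8 -> H2 at depth 8
  add 19.0.0.0/12 -> H0 at depth 12
  lookup 19.0.0.0: bits 000100110000 walk d0:-→d1:-→d2:-→d3:-→d4:-→d5:-→d6:-→d7:-→d8:-→d9:-→d10:-→d11:-→d12:H0 -> H0
  lookup 13.111.196.0: bits 00001101011011111100010 walk d0:-→d1:-→d2:-→d3:-→d4:-→d5:-→d6:-→d7:-→d8:H2→d9:-→d10:-→d11:-→d12:-→d13:-→d14:-→d15:-→d16:-→d17:-→d18:-→d19:-→d20:-→d21:-→d22:-→d23:H2 -> H2
  add 0.0.0.0/0 -> H0 at depth 0
  del 13.0.0.0/8 (clear depth 8)
  add 203.108.247.74/32 -> H1 at depth 32
  add 192.0.0.0/2 -> H2 at depth 2
  del 203.108.247.74/32 (clear depth 32)
  add 13.111.0.0/16 -> H1 at depth 16
  lookup 19.9.47.35: bits 000100110000 walk d0:H0→d1:-→d2:-→d3:-→d4:-→d5:-→d6:-→d7:-→d8:-→d9:-→d10:-→d11:-→d12:H0 -> H0
  lookup 19.0.0.0: bits 000100110000 walk d0:H0→d1:-→d2:-→d3:-→d4:-→d5:-→d6:-→d7:-→d8:-→d9:-→d10:-→d11:-→d12:H0 -> H0
  del 13.111.0.0/16 (clear depth 16)
  add 12.0.0.0/7 -> H2 at depth 7
  add 19.0.0.0/12 -> H2 at depth 12
  del 13.111.196.0/23 (clear depth 23)
  add 19.12.192.0/18 -> H1 at depth 18
  lookup 12.0.0.0: bits 0000110 walk d0:H0→d1:-→d2:-→d3:-→d4:-→d5:-→d6:-→d7:H2 -> H2
  lookup 19.12.192.12: bits 000100110000110011 walk d0:H0→d1:-→d2:-→d3:-→d4:-→d5:-→d6:-→d7:-→d8:-→d9:-→d10:-→d11:-→d12:H2→d13:-→d14:-→d15:-→d16:-→d17:-→d18:H1 -> H1
  lookup 192.0.0.3: bits 1100 walk d0:H0→d1:-→d2:H2→d3:-→d4:- -> H2

== LOOKUPS ==
["H0","H2","H0","H0","H2","H1","H2"]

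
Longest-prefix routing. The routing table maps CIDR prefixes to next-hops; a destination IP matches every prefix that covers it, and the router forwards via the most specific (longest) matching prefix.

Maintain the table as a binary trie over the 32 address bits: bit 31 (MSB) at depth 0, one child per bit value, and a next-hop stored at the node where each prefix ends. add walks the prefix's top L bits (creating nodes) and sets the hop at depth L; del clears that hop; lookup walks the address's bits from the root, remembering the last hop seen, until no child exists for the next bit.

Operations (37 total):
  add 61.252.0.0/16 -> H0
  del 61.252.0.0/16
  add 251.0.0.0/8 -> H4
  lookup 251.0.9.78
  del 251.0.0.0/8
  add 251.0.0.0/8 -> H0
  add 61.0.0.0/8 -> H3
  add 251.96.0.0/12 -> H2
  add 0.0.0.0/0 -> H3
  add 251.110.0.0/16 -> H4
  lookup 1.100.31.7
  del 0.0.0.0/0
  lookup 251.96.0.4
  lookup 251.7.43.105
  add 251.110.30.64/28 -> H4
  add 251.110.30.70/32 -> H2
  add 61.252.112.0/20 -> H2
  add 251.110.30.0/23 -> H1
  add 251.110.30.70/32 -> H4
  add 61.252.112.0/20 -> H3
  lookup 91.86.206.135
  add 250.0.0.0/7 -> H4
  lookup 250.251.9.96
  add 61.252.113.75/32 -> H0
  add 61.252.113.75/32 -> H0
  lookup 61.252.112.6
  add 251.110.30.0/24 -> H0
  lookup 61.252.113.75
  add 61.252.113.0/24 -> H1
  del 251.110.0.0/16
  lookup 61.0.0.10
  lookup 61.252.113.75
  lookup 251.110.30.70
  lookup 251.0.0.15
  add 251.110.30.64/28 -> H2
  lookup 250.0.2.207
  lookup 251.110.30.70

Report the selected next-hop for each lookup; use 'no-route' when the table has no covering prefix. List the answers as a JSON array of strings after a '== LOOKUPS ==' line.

Trace:
  + 61.252.0.0/16 (H0) depth=16
  del 61.252.0.0/16 (clear depth 16)
  + 251.0.0.0/8 (H4) depth=8
  ? 251.0.9.78  path d0:-→d1:-→d2:-→d3:-→d4:-→d5:-→d6:-→d7:-→d8:H4  best=H4
  del 251.0.0.0/8 (clear depth 8)
  + 251.0.0.0/8 (H0) depth=8
  + 61.0.0.0/8 (H3) depth=8
  + 251.96.0.0/12 (H2) depth=12
  + 0.0.0.0/0 (H3) depth=0
  + 251.110.0.0/16 (H4) depth=16
  ? 1.100.31.7  path d0:H3→d1:-→d2:-  best=H3
  del 0.0.0.0/0 (clear depth 0)
  ? 251.96.0.4  path d0:-→d1:-→d2:-→d3:-→d4:-→d5:-→d6:-→d7:-→d8:H0→d9:-→d10:-→d11:-→d12:H2  best=H2
  ? 251.7.43.105  path d0:-→d1:-→d2:-→d3:-→d4:-→d5:-→d6:-→d7:-→d8:H0→d9:-  best=H0
  + 251.110.30.64/28 (H4) depth=28
  + 251.110.30.70/32 (H2) depth=32
  + 61.252.112.0/20 (H2) depth=20
  + 251.110.30.0/23 (H1) depth=23
  + 251.110.30.70/32 (H4) depth=32
  + 61.252.112.0/20 (H3) depth=20
  ? 91.86.206.135  path d0:-→d1:-  best=no-route
  + 250.0.0.0/7 (H4) depth=7
  ? 250.251.9.96  path d0:-→d1:-→d2:-→d3:-→d4:-→d5:-→d6:-→d7:H4  best=H4
  + 61.252.113.75/32 (H0) depth=32
  + 61.252.113.75/32 (H0) depth=32
  ? 61.252.112.6  path d0:-→d1:-→d2:-→d3:-→d4:-→d5:-→d6:-→d7:-→d8:H3→d9:-→d10:-→d11:-→d12:-→d13:-→d14:-→d15:-→d16:-→d17:-→d18:-→d19:-→d20:H3→d21:-→d22:-→d23:-  best=H3
  + 251.110.30.0/24 (H0) depth=24
  ? 61.252.113.75  path d0:-→d1:-→d2:-→d3:-→d4:-→d5:-→d6:-→d7:-→d8:H3→d9:-→d10:-→d11:-→d12:-→d13:-→d14:-→d15:-→d16:-→d17:-→d18:-→d19:-→d20:H3→d21:-→d22:-→d23:-→d24:-→d25:-→d26:-→d27:-→d28:-→d29:-→d30:-→d31:-→d32:H0  best=H0
  + 61.252.113.0/24 (H1) depth=24
  del 251.110.0.0/16 (clear depth 16)
  ? 61.0.0.10  path d0:-→d1:-→d2:-→d3:-→d4:-→d5:-→d6:-→d7:-→d8:H3  best=H3
  ? 61.252.113.75  path d0:-→d1:-→d2:-→d3:-→d4:-→d5:-→d6:-→d7:-→d8:H3→d9:-→d10:-→d11:-→d12:-→d13:-→d14:-→d15:-→d16:-→d17:-→d18:-→d19:-→d20:H3→d21:-→d22:-→d23:-→d24:H1→d25:-→d26:-→d27:-→d28:-→d29:-→d30:-→d31:-→d32:H0  best=H0
  ? 251.110.30.70  path d0:-→d1:-→d2:-→d3:-→d4:-→d5:-→d6:-→d7:H4→d8:H0→d9:-→d10:-→d11:-→d12:H2→d13:-→d14:-→d15:-→d16:-→d17:-→d18:-→d19:-→d20:-→d21:-→d22:-→d23:H1→d24:H0→d25:-→d26:-→d27:-→d28:H4→d29:-→d30:-→d31:-→d32:H4  best=H4
  ? 251.0.0.15  path d0:-→d1:-→d2:-→d3:-→d4:-→d5:-→d6:-→d7:H4→d8:H0→d9:-  best=H0
  + 251.110.30.64/28 (H2) depth=28
  ? 250.0.2.207  path d0:-→d1:-→d2:-→d3:-→d4:-→d5:-→d6:-→d7:H4  best=H4
  ? 251.110.30.70  path d0:-→d1:-→d2:-→d3:-→d4:-→d5:-→d6:-→d7:H4→d8:H0→d9:-→d10:-→d11:-→d12:H2→d13:-→d14:-→d15:-→d16:-→d17:-→d18:-→d19:-→d20:-→d21:-→d22:-→d23:H1→d24:H0→d25:-→d26:-→d27:-→d28:H2→d29:-→d30:-→d31:-→d32:H4  best=H4

== LOOKUPS ==
["H4","H3","H2","H0","no-route","H4","H3","H0","H3","H0","H4","H0","H4","H4"]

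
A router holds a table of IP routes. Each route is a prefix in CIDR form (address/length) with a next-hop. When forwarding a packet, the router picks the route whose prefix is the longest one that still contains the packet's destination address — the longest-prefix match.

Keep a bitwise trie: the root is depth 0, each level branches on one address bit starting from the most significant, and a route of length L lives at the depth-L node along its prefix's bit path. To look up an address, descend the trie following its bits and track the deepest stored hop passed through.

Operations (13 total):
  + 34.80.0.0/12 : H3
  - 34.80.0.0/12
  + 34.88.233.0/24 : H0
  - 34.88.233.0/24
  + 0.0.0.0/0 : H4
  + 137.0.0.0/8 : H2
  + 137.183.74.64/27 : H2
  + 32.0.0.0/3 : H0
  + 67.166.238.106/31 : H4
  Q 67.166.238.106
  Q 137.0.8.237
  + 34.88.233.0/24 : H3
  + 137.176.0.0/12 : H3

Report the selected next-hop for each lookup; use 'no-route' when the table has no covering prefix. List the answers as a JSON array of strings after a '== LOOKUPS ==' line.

Trace:
  add 34.80.0.0/12 -> H3 at depth 12
  - 34.80.0.0/12 clear@12
  add 34.88.233.0/24 -> H0 at depth 24
  - 34.88.233.0/24 clear@24
  add 0.0.0.0/0 -> H4 at depth 0
  add 137.0.0.0/8 -> H2 at depth 8
  add 137.183.74.64/27 -> H2 at depth 27
  add 32.0.0.0/3 -> H0 at depth 3
  add 67.166.238.106/31 -> H4 at depth 31
  ? 67.166.238.106  path d0:H4→d1:-→d2:-→d3:-→d4:-→d5:-→d6:-→d7:-→d8:-→d9:-→d10:-→d11:-→d12:-→d13:-→d14:-→d15:-→d16:-→d17:-→d18:-→d19:-→d20:-→d21:-→d22:-→d23:-→d24:-→d25:-→d26:-→d27:-→d28:-→d29:-→d30:-→d31:H4  best=H4
  ? 137.0.8.237  path d0:H4→d1:-→d2:-→d3:-→d4:-→d5:-→d6:-→d7:-→d8:H2  best=H2
  add 34.88.233.0/24 -> H3 at depth 24
  add 137.176.0.0/12 -> H3 at depth 12

== LOOKUPS ==
["H4","H2"]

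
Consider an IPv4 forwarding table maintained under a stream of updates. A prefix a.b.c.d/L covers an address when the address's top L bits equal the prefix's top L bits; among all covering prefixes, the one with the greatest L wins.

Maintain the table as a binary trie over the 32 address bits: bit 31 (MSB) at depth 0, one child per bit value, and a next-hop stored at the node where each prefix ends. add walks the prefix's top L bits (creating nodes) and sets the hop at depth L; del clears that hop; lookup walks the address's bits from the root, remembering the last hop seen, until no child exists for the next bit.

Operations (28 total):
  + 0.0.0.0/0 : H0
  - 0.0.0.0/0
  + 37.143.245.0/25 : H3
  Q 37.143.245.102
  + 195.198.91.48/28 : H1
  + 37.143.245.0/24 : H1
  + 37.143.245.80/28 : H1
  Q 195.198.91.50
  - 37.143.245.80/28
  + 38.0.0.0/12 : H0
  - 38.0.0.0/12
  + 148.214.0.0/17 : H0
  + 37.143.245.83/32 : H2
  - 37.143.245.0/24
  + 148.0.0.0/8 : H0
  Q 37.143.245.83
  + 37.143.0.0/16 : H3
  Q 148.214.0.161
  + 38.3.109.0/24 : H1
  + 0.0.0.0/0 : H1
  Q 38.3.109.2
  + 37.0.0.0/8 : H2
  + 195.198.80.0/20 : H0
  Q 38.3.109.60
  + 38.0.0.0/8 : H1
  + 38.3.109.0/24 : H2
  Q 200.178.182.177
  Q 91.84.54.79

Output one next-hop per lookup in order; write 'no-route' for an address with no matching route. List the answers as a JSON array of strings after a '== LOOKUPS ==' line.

Trace:
  add 0.0.0.0/0 -> H0 at depth 0
  del 0.0.0.0/0 (clear depth 0)
  add 37.143.245.0/25 -> H3 at depth 25
  ? 37.143.245.102  path d0:-→d1:-→d2:-→d3:-→d4:-→d5:-→d6:-→d7:-→d8:-→d9:-→d10:-→d11:-→d12:-→d13:-→d14:-→d15:-→d16:-→d17:-→d18:-→d19:-→d20:-→d21:-→d22:-→d23:-→d24:-→d25:H3  best=H3
  add 195.198.91.48/28 -> H1 at depth 28
  add 37.143.245.0/24 -> H1 at depth 24
  add 37.143.245.80/28 -> H1 at depth 28
  ? 195.198.91.50  path d0:-→d1:-→d2:-→d3:-→d4:-→d5:-→d6:-→d7:-→d8:-→d9:-→d10:-→d11:-→d12:-→d13:-→d14:-→d15:-→d16:-→d17:-→d18:-→d19:-→d20:-→d21:-→d22:-→d23:-→d24:-→d25:-→d26:-→d27:-→d28:H1  best=H1
  del 37.143.245.80/28 (clear depth 28)
  add 38.0.0.0/12 -> H0 at depth 12
  del 38.0.0.0/12 (clear depth 12)
  add 148.214.0.0/17 -> H0 at depth 17
  add 37.143.245.83/32 -> H2 at depth 32
  del 37.143.245.0/24 (clear depth 24)
  add 148.0.0.0/8 -> H0 at depth 8
  ? 37.143.245.83  path d0:-→d1:-→d2:-→d3:-→d4:-→d5:-→d6:-→d7:-→d8:-→d9:-→d10:-→d11:-→d12:-→d13:-→d14:-→d15:-→d16:-→d17:-→d18:-→d19:-→d20:-→d21:-→d22:-→d23:-→d24:-→d25:H3→d26:-→d27:-→d28:-→d29:-→d30:-→d31:-→d32:H2  best=H2
  add 37.143.0.0/16 -> H3 at depth 16
  ? 148.214.0.161  path d0:-→d1:-→d2:-→d3:-→d4:-→d5:-→d6:-→d7:-→d8:H0→d9:-→d10:-→d11:-→d12:-→d13:-→d14:-→d15:-→d16:-→d17:H0  best=H0
  add 38.3.109.0/24 -> H1 at depth 24
  add 0.0.0.0/0 -> H1 at depth 0
  ? 38.3.109.2  path d0:H1→d1:-→d2:-→d3:-→d4:-→d5:-→d6:-→d7:-→d8:-→d9:-→d10:-→d11:-→d12:-→d13:-→d14:-→d15:-→d16:-→d17:-→d18:-→d19:-→d20:-→d21:-→d22:-→d23:-→d24:H1  best=H1
  add 37.0.0.0/8 -> H2 at depth 8
  add 195.198.80.0/20 -> H0 at depth 20
  ? 38.3.109.60  path d0:H1→d1:-→d2:-→d3:-→d4:-→d5:-→d6:-→d7:-→d8:-→d9:-→d10:-→d11:-→d12:-→d13:-→d14:-→d15:-→d16:-→d17:-→d18:-→d19:-→d20:-→d21:-→d22:-→d23:-→d24:H1  best=H1
  add 38.0.0.0/8 -> H1 at depth 8
  add 38.3.109.0/24 -> H2 at depth 24
  ? 200.178.182.177  path d0:H1→d1:-→d2:-→d3:-→d4:-  best=H1
  ? 91.84.54.79  path d0:H1→d1:-  best=H1

== LOOKUPS ==
["H3","H1","H2","H0","H1","H1","H1","H1"]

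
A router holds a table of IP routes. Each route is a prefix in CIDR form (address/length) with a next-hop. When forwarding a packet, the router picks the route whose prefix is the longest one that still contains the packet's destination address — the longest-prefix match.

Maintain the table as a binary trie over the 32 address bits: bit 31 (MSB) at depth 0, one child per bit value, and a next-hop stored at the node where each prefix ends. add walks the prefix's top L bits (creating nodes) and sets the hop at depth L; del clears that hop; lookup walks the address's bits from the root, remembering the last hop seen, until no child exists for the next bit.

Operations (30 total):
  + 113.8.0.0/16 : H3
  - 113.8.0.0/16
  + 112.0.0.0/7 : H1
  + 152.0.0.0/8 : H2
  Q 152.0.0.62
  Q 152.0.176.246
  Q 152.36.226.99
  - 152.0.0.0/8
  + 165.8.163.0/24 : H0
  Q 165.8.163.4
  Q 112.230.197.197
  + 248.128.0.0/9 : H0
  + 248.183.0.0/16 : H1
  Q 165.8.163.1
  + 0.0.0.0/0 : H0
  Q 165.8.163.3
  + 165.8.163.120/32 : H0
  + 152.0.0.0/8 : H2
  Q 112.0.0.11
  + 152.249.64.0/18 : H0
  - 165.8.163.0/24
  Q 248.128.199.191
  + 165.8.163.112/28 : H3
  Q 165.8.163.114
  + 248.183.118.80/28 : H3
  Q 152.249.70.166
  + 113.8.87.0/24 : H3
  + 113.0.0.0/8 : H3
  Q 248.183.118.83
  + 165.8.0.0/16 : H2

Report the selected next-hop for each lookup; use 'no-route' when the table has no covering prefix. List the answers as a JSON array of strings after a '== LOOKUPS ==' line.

Process each operation:
  + 113.8.0.0/16 (H3) depth=16
  - 113.8.0.0/16 clear@16
  + 112.0.0.0/7 (H1) depth=7
  + 152.0.0.0/8 (H2) depth=8
  ? 152.0.0.62  path d0:-→d1:-→d2:-→d3:-→d4:-→d5:-→d6:-→d7:-→d8:H2  best=H2
  ? 152.0.176.246  path d0:-→d1:-→d2:-→d3:-→d4:-→d5:-→d6:-→d7:-→d8:H2  best=H2
  ? 152.36.226.99  path d0:-→d1:-→d2:-→d3:-→d4:-→d5:-→d6:-→d7:-→d8:H2  best=H2
  - 152.0.0.0/8 clear@8
  + 165.8.163.0/24 (H0) depth=24
  ? 165.8.163.4  path d0:-→d1:-→d2:-→d3:-→d4:-→d5:-→d6:-→d7:-→d8:-→d9:-→d10:-→d11:-→d12:-→d13:-→d14:-→d15:-→d16:-→d17:-→d18:-→d19:-→d20:-→d21:-→d22:-→d23:-→d24:H0  best=H0
  ? 112.230.197.197  path d0:-→d1:-→d2:-→d3:-→d4:-→d5:-→d6:-→d7:H1  best=H1
  + 248.128.0.0/9 (H0) depth=9
  + 248.183.0.0/16 (H1) depth=16
  ? 165.8.163.1  path d0:-→d1:-→d2:-→d3:-→d4:-→d5:-→d6:-→d7:-→d8:-→d9:-→d10:-→d11:-→d12:-→d13:-→d14:-→d15:-→d16:-→d17:-→d18:-→d19:-→d20:-→d21:-→d22:-→d23:-→d24:H0  best=H0
  + 0.0.0.0/0 (H0) depth=0
  ? 165.8.163.3  path d0:H0→d1:-→d2:-→d3:-→d4:-→d5:-→d6:-→d7:-→d8:-→d9:-→d10:-→d11:-→d12:-→d13:-→d14:-→d15:-→d16:-→d17:-→d18:-→d19:-→d20:-→d21:-→d22:-→d23:-→d24:H0  best=H0
  + 165.8.163.120/32 (H0) depth=32
  + 152.0.0.0/8 (H2) depth=8
  ? 112.0.0.11  path d0:H0→d1:-→d2:-→d3:-→d4:-→d5:-→d6:-→d7:H1  best=H1
  + 152.249.64.0/18 (H0) depth=18
  - 165.8.163.0/24 clear@24
  ? 248.128.199.191  path d0:H0→d1:-→d2:-→d3:-→d4:-→d5:-→d6:-→d7:-→d8:-→d9:H0→d10:-  best=H0
  + 165.8.163.112/28 (H3) depth=28
  ? 165.8.163.114  path d0:H0→d1:-→d2:-→d3:-→d4:-→d5:-→d6:-→d7:-→d8:-→d9:-→d10:-→d11:-→d12:-→d13:-→d14:-→d15:-→d16:-→d17:-→d18:-→d19:-→d20:-→d21:-→d22:-→d23:-→d24:-→d25:-→d26:-→d27:-→d28:H3  best=H3
  + 248.183.118.80/28 (H3) depth=28
  ? 152.249.70.166  path d0:H0→d1:-→d2:-→d3:-→d4:-→d5:-→d6:-→d7:-→d8:H2→d9:-→d10:-→d11:-→d12:-→d13:-→d14:-→d15:-→d16:-→d17:-→d18:H0  best=H0
  + 113.8.87.0/24 (H3) depth=24
  + 113.0.0.0/8 (H3) depth=8
  ? 248.183.118.83  path d0:H0→d1:-→d2:-→d3:-→d4:-→d5:-→d6:-→d7:-→d8:-→d9:H0→d10:-→d11:-→d12:-→d13:-→d14:-→d15:-→d16:H1→d17:-→d18:-→d19:-→d20:-→d21:-→d22:-→d23:-→d24:-→d25:-→d26:-→d27:-→d28:H3  best=H3
  + 165.8.0.0/16 (H2) depth=16

== LOOKUPS ==
["H2","H2","H2","H0","H1","H0","H0","H1","H0","H3","H0","H3"]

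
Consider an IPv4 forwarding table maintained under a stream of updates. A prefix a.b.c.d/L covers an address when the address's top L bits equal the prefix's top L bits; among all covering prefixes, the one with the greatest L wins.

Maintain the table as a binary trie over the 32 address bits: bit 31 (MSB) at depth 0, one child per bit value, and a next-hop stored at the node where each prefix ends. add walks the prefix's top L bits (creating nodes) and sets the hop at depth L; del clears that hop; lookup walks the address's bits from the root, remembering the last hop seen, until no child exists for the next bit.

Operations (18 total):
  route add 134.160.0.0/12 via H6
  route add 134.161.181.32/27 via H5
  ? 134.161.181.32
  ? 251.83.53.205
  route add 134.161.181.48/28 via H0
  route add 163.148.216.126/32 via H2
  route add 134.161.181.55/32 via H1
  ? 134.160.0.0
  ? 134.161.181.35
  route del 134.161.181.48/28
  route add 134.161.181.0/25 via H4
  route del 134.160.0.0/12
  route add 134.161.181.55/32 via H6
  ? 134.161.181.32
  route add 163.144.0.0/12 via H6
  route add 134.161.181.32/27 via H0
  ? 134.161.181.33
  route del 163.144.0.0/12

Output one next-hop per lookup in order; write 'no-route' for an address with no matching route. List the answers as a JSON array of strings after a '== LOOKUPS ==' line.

Apply in order:
  + 134.160.0.0/12 (H6) depth=12
  + 134.161.181.32/27 (H5) depth=27
  Q 134.161.181.32: descend 100001101010000110110101001 ; hops seen [H6,H5] ; pick H5
  Q 251.83.53.205: descend 1 ; hops seen [∅] ; pick no-route
  + 134.161.181.48/28 (H0) depth=28
  + 163.148.216.126/32 (H2) depth=32
  + 134.161.181.55/32 (H1) depth=32
  Q 134.160.0.0: descend 100001101010000 ; hops seen [H6] ; pick H6
  Q 134.161.181.35: descend 100001101010000110110101001 ; hops seen [H6,H5] ; pick H5
  del 134.161.181.48/28 (clear depth 28)
  + 134.161.181.0/25 (H4) depth=25
  del 134.160.0.0/12 (clear depth 12)
  + 134.161.181.55/32 (H6) depth=32
  Q 134.161.181.32: descend 100001101010000110110101001 ; hops seen [H4,H5] ; pick H5
  + 163.144.0.0/12 (H6) depth=12
  + 134.161.181.32/27 (H0) depth=27
  Q 134.161.181.33: descend 100001101010000110110101001 ; hops seen [H4,H0] ; pick H0
  del 163.144.0.0/12 (clear depth 12)

== LOOKUPS ==
["H5","no-route","H6","H5","H5","H0"]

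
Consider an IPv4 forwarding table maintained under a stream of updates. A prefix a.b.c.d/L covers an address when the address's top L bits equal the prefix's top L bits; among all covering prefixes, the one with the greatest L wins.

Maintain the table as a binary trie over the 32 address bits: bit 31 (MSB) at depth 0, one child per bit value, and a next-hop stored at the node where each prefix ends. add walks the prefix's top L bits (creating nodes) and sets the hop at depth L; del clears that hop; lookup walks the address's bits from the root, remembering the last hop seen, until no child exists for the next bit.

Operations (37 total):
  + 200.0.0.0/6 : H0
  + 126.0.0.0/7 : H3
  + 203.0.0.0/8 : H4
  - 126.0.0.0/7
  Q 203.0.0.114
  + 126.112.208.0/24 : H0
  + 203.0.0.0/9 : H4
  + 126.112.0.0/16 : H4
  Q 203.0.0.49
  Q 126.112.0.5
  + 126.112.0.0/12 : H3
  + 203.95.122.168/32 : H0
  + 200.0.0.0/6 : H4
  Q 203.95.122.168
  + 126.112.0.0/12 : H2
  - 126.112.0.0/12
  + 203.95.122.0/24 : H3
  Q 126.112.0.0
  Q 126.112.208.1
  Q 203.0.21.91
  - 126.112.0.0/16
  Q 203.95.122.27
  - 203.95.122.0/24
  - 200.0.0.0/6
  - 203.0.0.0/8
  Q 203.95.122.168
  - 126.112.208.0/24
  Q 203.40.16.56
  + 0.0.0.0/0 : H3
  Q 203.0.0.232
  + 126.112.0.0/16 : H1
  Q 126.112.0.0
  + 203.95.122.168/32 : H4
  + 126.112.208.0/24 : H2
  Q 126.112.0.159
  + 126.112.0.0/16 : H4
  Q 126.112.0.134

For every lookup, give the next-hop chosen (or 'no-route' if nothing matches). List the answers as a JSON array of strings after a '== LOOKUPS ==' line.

Process each operation:
  + 200.0.0.0/6 (H0) depth=6
  + 126.0.0.0/7 (H3) depth=7
  + 203.0.0.0/8 (H4) depth=8
  del 126.0.0.0/7 (clear depth 7)
  lookup 203.0.0.114: bits 11001011 walk d0:-→d1:-→d2:-→d3:-→d4:-→d5:-→d6:H0→d7:-→d8:H4 -> H4
  + 126.112.208.0/24 (H0) depth=24
  + 203.0.0.0/9 (H4) depth=9
  + 126.112.0.0/16 (H4) depth=16
  lookup 203.0.0.49: bits 110010110 walk d0:-→d1:-→d2:-→d3:-→d4:-→d5:-→d6:H0→d7:-→d8:H4→d9:H4 -> H4
  lookup 126.112.0.5: bits 0111111001110000 walk d0:-→d1:-→d2:-→d3:-→d4:-→d5:-→d6:-→d7:-→d8:-→d9:-→d10:-→d11:-→d12:-→d13:-→d14:-→d15:-→d16:H4 -> H4
  + 126.112.0.0/12 (H3) depth=12
  + 203.95.122.168/32 (H0) depth=32
  + 200.0.0.0/6 (H4) depth=6
  lookup 203.95.122.168: bits 11001011010111110111101010101000 walk d0:-→d1:-→d2:-→d3:-→d4:-→d5:-→d6:H4→d7:-→d8:H4→d9:H4→d10:-→d11:-→d12:-→d13:-→d14:-→d15:-→d16:-→d17:-→d18:-→d19:-→d20:-→d21:-→d22:-→d23:-→d24:-→d25:-→d26:-→d27:-→d28:-→d29:-→d30:-→d31:-→d32:H0 -> H0
  + 126.112.0.0/12 (H2) depth=12
  del 126.112.0.0/12 (clear depth 12)
  + 203.95.122.0/24 (H3) depth=24
  lookup 126.112.0.0: bits 0111111001110000 walk d0:-→d1:-→d2:-→d3:-→d4:-→d5:-→d6:-→d7:-→d8:-→d9:-→d10:-→d11:-→d12:-→d13:-→d14:-→d15:-→d16:H4 -> H4
  lookup 126.112.208.1: bits 011111100111000011010000 walk d0:-→d1:-→d2:-→d3:-→d4:-→d5:-→d6:-→d7:-→d8:-→d9:-→d10:-→d11:-→d12:-→d13:-→d14:-→d15:-→d16:H4→d17:-→d18:-→d19:-→d20:-→d21:-→d22:-→d23:-→d24:H0 -> H0
  lookup 203.0.21.91: bits 110010110 walk d0:-→d1:-→d2:-→d3:-→d4:-→d5:-→d6:H4→d7:-→d8:H4→d9:H4 -> H4
  del 126.112.0.0/16 (clear depth 16)
  lookup 203.95.122.27: bits 110010110101111101111010 walk d0:-→d1:-→d2:-→d3:-→d4:-→d5:-→d6:H4→d7:-→d8:H4→d9:H4→d10:-→d11:-→d12:-→d13:-→d14:-→d15:-→d16:-→d17:-→d18:-→d19:-→d20:-→d21:-→d22:-→d23:-→d24:H3 -> H3
  del 203.95.122.0/24 (clear depth 24)
  del 200.0.0.0/6 (clear depth 6)
  del 203.0.0.0/8 (clear depth 8)
  lookup 203.95.122.168: bits 11001011010111110111101010101000 walk d0:-→d1:-→d2:-→d3:-→d4:-→d5:-→d6:-→d7:-→d8:-→d9:H4→d10:-→d11:-→d12:-→d13:-→d14:-→d15:-→d16:-→d17:-→d18:-→d19:-→d20:-→d21:-→d22:-→d23:-→d24:-→d25:-→d26:-→d27:-→d28:-→d29:-→d30:-→d31:-→d32:H0 -> H0
  del 126.112.208.0/24 (clear depth 24)
  lookup 203.40.16.56: bits 110010110 walk d0:-→d1:-→d2:-→d3:-→d4:-→d5:-→d6:-→d7:-→d8:-→d9:H4 -> H4
  + 0.0.0.0/0 (H3) depth=0
  lookup 203.0.0.232: bits 110010110 walk d0:H3→d1:-→d2:-→d3:-→d4:-→d5:-→d6:-→d7:-→d8:-→d9:H4 -> H4
  + 126.112.0.0/16 (H1) depth=16
  lookup 126.112.0.0: bits 0111111001110000 walk d0:H3→d1:-→d2:-→d3:-→d4:-→d5:-→d6:-→d7:-→d8:-→d9:-→d10:-→d11:-→d12:-→d13:-→d14:-→d15:-→d16:H1 -> H1
  + 203.95.122.168/32 (H4) depth=32
  + 126.112.208.0/24 (H2) depth=24
  lookup 126.112.0.159: bits 0111111001110000 walk d0:H3→d1:-→d2:-→d3:-→d4:-→d5:-→d6:-→d7:-→d8:-→d9:-→d10:-→d11:-→d12:-→d13:-→d14:-→d15:-→d16:H1 -> H1
  + 126.112.0.0/16 (H4) depth=16
  lookup 126.112.0.134: bits 0111111001110000 walk d0:H3→d1:-→d2:-→d3:-→d4:-→d5:-→d6:-→d7:-→d8:-→d9:-→d10:-→d11:-→d12:-→d13:-→d14:-→d15:-→d16:H4 -> H4

== LOOKUPS ==
["H4","H4","H4","H0","H4","H0","H4","H3","H0","H4","H4","H1","H1","H4"]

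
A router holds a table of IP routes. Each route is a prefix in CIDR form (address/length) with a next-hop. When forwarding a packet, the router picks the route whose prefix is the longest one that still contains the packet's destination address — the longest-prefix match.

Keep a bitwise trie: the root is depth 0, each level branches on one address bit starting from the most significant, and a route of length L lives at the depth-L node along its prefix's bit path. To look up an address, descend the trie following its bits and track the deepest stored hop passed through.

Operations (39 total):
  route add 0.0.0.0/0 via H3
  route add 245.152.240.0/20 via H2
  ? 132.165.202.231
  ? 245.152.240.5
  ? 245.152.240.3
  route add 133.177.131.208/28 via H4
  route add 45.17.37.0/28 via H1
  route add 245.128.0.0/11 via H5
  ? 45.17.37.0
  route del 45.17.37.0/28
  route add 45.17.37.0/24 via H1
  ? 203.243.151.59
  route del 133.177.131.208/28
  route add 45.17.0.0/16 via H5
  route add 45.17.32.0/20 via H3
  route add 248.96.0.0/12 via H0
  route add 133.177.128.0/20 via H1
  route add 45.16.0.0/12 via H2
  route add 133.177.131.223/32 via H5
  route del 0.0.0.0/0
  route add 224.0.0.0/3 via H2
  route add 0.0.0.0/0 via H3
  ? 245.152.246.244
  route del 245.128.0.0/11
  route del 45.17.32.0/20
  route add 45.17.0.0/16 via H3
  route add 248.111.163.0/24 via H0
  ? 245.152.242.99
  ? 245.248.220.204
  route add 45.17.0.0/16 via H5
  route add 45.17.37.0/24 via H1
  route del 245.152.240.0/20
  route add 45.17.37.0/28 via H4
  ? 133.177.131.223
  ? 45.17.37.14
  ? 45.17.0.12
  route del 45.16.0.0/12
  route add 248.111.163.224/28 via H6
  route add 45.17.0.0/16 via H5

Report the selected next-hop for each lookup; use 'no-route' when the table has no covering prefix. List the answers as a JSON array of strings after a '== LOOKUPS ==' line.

Process each operation:
  + 0.0.0.0/0 (H3) depth=0
  + 245.152.240.0/20 (H2) depth=20
  lookup 132.165.202.231: bits 1 walk d0:H3→d1:- -> H3
  lookup 245.152.240.5: bits 11110101100110001111 walk d0:H3→d1:-→d2:-→d3:-→d4:-→d5:-→d6:-→d7:-→d8:-→d9:-→d10:-→d11:-→d12:-→d13:-→d14:-→d15:-→d16:-→d17:-→d18:-→d19:-→d20:H2 -> H2
  lookup 245.152.240.3: bits 11110101100110001111 walk d0:H3→d1:-→d2:-→d3:-→d4:-→d5:-→d6:-→d7:-→d8:-→d9:-→d10:-→d11:-→d12:-→d13:-→d14:-→d15:-→d16:-→d17:-→d18:-→d19:-→d20:H2 -> H2
  + 133.177.131.208/28 (H4) depth=28
  + 45.17.37.0/28 (H1) depth=28
  + 245.128.0.0/11 (H5) depth=11
  lookup 45.17.37.0: bits 0010110100010001001001010000 walk d0:H3→d1:-→d2:-→d3:-→d4:-→d5:-→d6:-→d7:-→d8:-→d9:-→d10:-→d11:-→d12:-→d13:-→d14:-→d15:-→d16:-→d17:-→d18:-→d19:-→d20:-→d21:-→d22:-→d23:-→d24:-→d25:-→d26:-→d27:-→d28:H1 -> H1
  - 45.17.37.0/28 clear@28
  + 45.17.37.0/24 (H1) depth=24
  lookup 203.243.151.59: bits 11 walk d0:H3→d1:-→d2:- -> H3
  - 133.177.131.208/28 clear@28
  + 45.17.0.0/16 (H5) depth=16
  + 45.17.32.0/20 (H3) depth=20
  + 248.96.0.0/12 (H0) depth=12
  + 133.177.128.0/20 (H1) depth=20
  + 45.16.0.0/12 (H2) depth=12
  + 133.177.131.223/32 (H5) depth=32
  - 0.0.0.0/0 clear@0
  + 224.0.0.0/3 (H2) depth=3
  + 0.0.0.0/0 (H3) depth=0
  lookup 245.152.246.244: bits 11110101100110001111 walk d0:H3→d1:-→d2:-→d3:H2→d4:-→d5:-→d6:-→d7:-→d8:-→d9:-→d10:-→d11:H5→d12:-→d13:-→d14:-→d15:-→d16:-→d17:-→d18:-→d19:-→d20:H2 -> H2
  - 245.128.0.0/11 clear@11
  - 45.17.32.0/20 clear@20
  + 45.17.0.0/16 (H3) depth=16
  + 248.111.163.0/24 (H0) depth=24
  lookup 245.152.242.99: bits 11110101100110001111 walk d0:H3→d1:-→d2:-→d3:H2→d4:-→d5:-→d6:-→d7:-→d8:-→d9:-→d10:-→d11:-→d12:-→d13:-→d14:-→d15:-→d16:-→d17:-→d18:-→d19:-→d20:H2 -> H2
  lookup 245.248.220.204: bits 111101011 walk d0:H3→d1:-→d2:-→d3:H2→d4:-→d5:-→d6:-→d7:-→d8:-→d9:- -> H2
  + 45.17.0.0/16 (H5) depth=16
  + 45.17.37.0/24 (H1) depth=24
  - 245.152.240.0/20 clear@20
  + 45.17.37.0/28 (H4) depth=28
  lookup 133.177.131.223: bits 10000101101100011000001111011111 walk d0:H3→d1:-→d2:-→d3:-→d4:-→d5:-→d6:-→d7:-→d8:-→d9:-→d10:-→d11:-→d12:-→d13:-→d14:-→d15:-→d16:-→d17:-→d18:-→d19:-→d20:H1→d21:-→d22:-→d23:-→d24:-→d25:-→d26:-→d27:-→d28:-→d29:-→d30:-→d31:-→d32:H5 -> H5
  lookup 45.17.37.14: bits 0010110100010001001001010000 walk d0:H3→d1:-→d2:-→d3:-→d4:-→d5:-→d6:-→d7:-→d8:-→d9:-→d10:-→d11:-→d12:H2→d13:-→d14:-→d15:-→d16:H5→d17:-→d18:-→d19:-→d20:-→d21:-→d22:-→d23:-→d24:H1→d25:-→d26:-→d27:-→d28:H4 -> H4
  lookup 45.17.0.12: bits 001011010001000100 walk d0:H3→d1:-→d2:-→d3:-→d4:-→d5:-→d6:-→d7:-→d8:-→d9:-→d10:-→d11:-→d12:H2→d13:-→d14:-→d15:-→d16:H5→d17:-→d18:- -> H5
  - 45.16.0.0/12 clear@12
  + 248.111.163.224/28 (H6) depth=28
  + 45.17.0.0/16 (H5) depth=16

== LOOKUPS ==
["H3","H2","H2","H1","H3","H2","H2","H2","H5","H4","H5"]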